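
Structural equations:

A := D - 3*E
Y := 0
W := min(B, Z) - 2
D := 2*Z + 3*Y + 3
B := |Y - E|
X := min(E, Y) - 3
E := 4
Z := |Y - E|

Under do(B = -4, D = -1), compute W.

Setting B = -4, D = -1 by intervention discards those variables' equations.
Z = |Y - E|  [with Y=0, E=4]  = 4
W = min(B, Z) - 2  [with B=-4, Z=4]  = -6

-6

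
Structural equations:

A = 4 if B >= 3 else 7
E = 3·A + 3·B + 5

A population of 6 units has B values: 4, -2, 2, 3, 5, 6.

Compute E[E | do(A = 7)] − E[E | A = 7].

9

Under do(A=7), A's equation is replaced by A=7 for every unit. Per-unit E: 38, 20, 32, 35, 41, 44. Mean = 35.
Conditioning on A=7 selects the 2 unit(s) with B ∈ {-2, 2}. Their E values: 20, 32. Mean = 26.
Difference = 35 − 26 = 9.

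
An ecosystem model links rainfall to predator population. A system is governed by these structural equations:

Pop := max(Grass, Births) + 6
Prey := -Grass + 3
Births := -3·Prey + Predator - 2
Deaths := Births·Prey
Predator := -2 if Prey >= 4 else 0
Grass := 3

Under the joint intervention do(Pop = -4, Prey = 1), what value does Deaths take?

The joint intervention fixes Pop = -4, Prey = 1, removing each variable's own equation.
Predator = -2 if Prey >= 4 else 0  [with Prey=1]  = 0
Births = -3·Prey + Predator - 2  [with Prey=1, Predator=0]  = -5
Deaths = Births·Prey  [with Births=-5, Prey=1]  = -5

-5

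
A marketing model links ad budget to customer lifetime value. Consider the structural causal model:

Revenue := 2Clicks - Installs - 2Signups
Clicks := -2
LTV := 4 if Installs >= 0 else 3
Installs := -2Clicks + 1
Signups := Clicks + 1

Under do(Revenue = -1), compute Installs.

The intervention breaks the incoming arrows to Revenue: Revenue := 2Clicks - Installs - 2Signups no longer applies, and Revenue = -1.
Since Installs is not a descendant of the intervened variable, it is unaffected.
Installs = -2Clicks + 1  [with Clicks=-2]  = 5

5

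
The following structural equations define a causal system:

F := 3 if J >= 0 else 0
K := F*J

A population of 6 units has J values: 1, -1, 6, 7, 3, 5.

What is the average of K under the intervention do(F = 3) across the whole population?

Under do(F=3), F's equation is replaced by F=3 for every unit. Per-unit K: 3, -3, 18, 21, 9, 15. Mean = 10.5.

10.5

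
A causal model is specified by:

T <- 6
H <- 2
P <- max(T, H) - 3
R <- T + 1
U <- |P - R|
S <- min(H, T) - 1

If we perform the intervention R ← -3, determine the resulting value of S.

1

Under do(R=-3), the mechanism R <- T + 1 is discarded; R is fixed at -3.
Since S is not a descendant of the intervened variable, it is unaffected.
S = min(H, T) - 1  [with H=2, T=6]  = 1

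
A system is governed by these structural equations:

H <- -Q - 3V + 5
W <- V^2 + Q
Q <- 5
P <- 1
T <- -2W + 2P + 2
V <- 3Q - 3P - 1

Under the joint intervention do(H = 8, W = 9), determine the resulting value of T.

-14

Setting H = 8, W = 9 by intervention discards those variables' equations.
T = -2W + 2P + 2  [with W=9, P=1]  = -14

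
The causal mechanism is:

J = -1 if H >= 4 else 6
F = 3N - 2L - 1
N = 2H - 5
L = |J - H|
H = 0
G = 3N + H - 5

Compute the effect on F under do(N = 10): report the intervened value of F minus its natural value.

do(N=10) replaces the equation N = 2H - 5 with the constant N = 10.
J = -1 if H >= 4 else 6  [with H=0]  = 6
L = |J - H|  [with J=6, H=0]  = 6
F = 3N - 2L - 1  [with N=10, L=6]  = 17
Without intervention: J = -1 if H >= 4 else 6  [with H=0]  = 6; N = 2H - 5  [with H=0]  = -5; L = |J - H|  [with J=6, H=0]  = 6; F = 3N - 2L - 1  [with N=-5, L=6]  = -28.
Change = 17 − (-28) = 45.

45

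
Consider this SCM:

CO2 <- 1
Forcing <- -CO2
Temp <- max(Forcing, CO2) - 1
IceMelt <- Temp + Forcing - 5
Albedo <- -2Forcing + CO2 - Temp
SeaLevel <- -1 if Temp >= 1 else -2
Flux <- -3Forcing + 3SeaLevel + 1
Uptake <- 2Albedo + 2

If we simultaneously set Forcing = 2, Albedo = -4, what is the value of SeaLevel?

-1

Setting Forcing = 2, Albedo = -4 by intervention discards those variables' equations.
Temp = max(Forcing, CO2) - 1  [with Forcing=2, CO2=1]  = 1
SeaLevel = -1 if Temp >= 1 else -2  [with Temp=1]  = -1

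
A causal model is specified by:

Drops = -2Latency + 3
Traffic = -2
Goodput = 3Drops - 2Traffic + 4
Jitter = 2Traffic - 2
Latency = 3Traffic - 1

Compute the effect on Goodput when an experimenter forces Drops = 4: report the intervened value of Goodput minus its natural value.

do(Drops=4) replaces the equation Drops = -2Latency + 3 with the constant Drops = 4.
Goodput = 3Drops - 2Traffic + 4  [with Drops=4, Traffic=-2]  = 20
Without intervention: Latency = 3Traffic - 1  [with Traffic=-2]  = -7; Drops = -2Latency + 3  [with Latency=-7]  = 17; Goodput = 3Drops - 2Traffic + 4  [with Drops=17, Traffic=-2]  = 59.
Change = 20 − 59 = -39.

-39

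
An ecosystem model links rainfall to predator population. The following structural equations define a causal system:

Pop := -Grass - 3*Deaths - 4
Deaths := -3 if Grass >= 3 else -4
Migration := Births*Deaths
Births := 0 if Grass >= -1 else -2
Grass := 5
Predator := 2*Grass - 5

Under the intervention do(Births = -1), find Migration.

3

do(Births=-1) replaces the equation Births := 0 if Grass >= -1 else -2 with the constant Births = -1.
Deaths = -3 if Grass >= 3 else -4  [with Grass=5]  = -3
Migration = Births*Deaths  [with Births=-1, Deaths=-3]  = 3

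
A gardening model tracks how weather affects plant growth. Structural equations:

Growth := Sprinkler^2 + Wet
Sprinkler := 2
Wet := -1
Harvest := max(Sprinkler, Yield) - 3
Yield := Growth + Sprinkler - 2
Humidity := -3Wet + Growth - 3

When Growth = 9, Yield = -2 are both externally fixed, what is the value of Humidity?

The joint intervention fixes Growth = 9, Yield = -2, removing each variable's own equation.
Humidity = -3Wet + Growth - 3  [with Wet=-1, Growth=9]  = 9

9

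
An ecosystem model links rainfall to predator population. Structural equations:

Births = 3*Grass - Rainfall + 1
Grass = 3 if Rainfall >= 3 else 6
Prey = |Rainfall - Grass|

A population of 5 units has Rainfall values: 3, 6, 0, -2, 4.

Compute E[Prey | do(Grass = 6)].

Every unit gets Grass=6 under the intervention. Prey values become 3, 0, 6, 8, 2; E[Prey|do(Grass=6)] = 3.8.

3.8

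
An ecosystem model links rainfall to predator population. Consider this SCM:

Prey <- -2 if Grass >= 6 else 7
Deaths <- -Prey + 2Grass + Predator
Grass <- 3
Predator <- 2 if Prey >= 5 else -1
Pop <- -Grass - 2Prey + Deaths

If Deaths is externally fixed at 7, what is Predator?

2

Under do(Deaths=7), the mechanism Deaths <- -Prey + 2Grass + Predator is discarded; Deaths is fixed at 7.
Since Predator is not a descendant of the intervened variable, it is unaffected.
Prey = -2 if Grass >= 6 else 7  [with Grass=3]  = 7
Predator = 2 if Prey >= 5 else -1  [with Prey=7]  = 2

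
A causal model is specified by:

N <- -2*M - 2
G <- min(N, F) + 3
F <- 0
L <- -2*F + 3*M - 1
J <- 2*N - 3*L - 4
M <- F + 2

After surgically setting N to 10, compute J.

Under do(N=10), the mechanism N <- -2*M - 2 is discarded; N is fixed at 10.
M = F + 2  [with F=0]  = 2
L = -2*F + 3*M - 1  [with F=0, M=2]  = 5
J = 2*N - 3*L - 4  [with N=10, L=5]  = 1

1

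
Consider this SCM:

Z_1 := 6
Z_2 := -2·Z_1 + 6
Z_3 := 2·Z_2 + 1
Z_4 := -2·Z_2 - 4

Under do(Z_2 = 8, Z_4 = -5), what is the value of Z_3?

17

The joint intervention fixes Z_2 = 8, Z_4 = -5, removing each variable's own equation.
Z_3 = 2·Z_2 + 1  [with Z_2=8]  = 17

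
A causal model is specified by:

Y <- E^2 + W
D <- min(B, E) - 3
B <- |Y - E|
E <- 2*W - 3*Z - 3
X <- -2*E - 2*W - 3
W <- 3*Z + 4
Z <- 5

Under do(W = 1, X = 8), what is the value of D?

Under do(W = 1, X = 8), each intervened variable's structural equation is replaced by its fixed value.
E = 2*W - 3*Z - 3  [with W=1, Z=5]  = -16
Y = E^2 + W  [with E=-16, W=1]  = 257
B = |Y - E|  [with Y=257, E=-16]  = 273
D = min(B, E) - 3  [with B=273, E=-16]  = -19

-19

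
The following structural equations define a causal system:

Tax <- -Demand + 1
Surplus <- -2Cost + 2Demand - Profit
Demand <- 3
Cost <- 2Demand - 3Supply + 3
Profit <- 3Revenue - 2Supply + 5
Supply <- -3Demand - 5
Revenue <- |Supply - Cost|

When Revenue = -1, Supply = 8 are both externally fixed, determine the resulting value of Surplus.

Under do(Revenue = -1, Supply = 8), each intervened variable's structural equation is replaced by its fixed value.
Cost = 2Demand - 3Supply + 3  [with Demand=3, Supply=8]  = -15
Profit = 3Revenue - 2Supply + 5  [with Revenue=-1, Supply=8]  = -14
Surplus = -2Cost + 2Demand - Profit  [with Cost=-15, Demand=3, Profit=-14]  = 50

50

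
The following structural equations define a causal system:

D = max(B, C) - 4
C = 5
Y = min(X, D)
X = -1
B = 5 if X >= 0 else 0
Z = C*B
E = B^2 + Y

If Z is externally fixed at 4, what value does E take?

The intervention breaks the incoming arrows to Z: Z = C*B no longer applies, and Z = 4.
No directed path runs from Z to E, so E keeps its natural value.
B = 5 if X >= 0 else 0  [with X=-1]  = 0
D = max(B, C) - 4  [with B=0, C=5]  = 1
Y = min(X, D)  [with X=-1, D=1]  = -1
E = B^2 + Y  [with B=0, Y=-1]  = -1

-1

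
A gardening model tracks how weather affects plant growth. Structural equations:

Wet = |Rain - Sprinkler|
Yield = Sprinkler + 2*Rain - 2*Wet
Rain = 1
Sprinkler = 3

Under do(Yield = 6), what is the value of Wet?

Under do(Yield=6), the mechanism Yield = Sprinkler + 2*Rain - 2*Wet is discarded; Yield is fixed at 6.
Since Wet is not a descendant of the intervened variable, it is unaffected.
Wet = |Rain - Sprinkler|  [with Rain=1, Sprinkler=3]  = 2

2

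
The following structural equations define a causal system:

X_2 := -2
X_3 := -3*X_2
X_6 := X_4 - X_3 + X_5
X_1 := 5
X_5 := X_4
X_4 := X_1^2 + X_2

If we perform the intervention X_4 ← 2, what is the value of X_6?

Under do(X_4=2), the mechanism X_4 := X_1^2 + X_2 is discarded; X_4 is fixed at 2.
X_3 = -3*X_2  [with X_2=-2]  = 6
X_5 = X_4  [with X_4=2]  = 2
X_6 = X_4 - X_3 + X_5  [with X_4=2, X_3=6, X_5=2]  = -2

-2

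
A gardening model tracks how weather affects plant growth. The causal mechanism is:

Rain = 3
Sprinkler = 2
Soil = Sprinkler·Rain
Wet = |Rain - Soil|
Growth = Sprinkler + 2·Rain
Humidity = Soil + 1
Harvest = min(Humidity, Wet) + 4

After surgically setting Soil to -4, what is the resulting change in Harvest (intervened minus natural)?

-6

The intervention breaks the incoming arrows to Soil: Soil = Sprinkler·Rain no longer applies, and Soil = -4.
Wet = |Rain - Soil|  [with Rain=3, Soil=-4]  = 7
Humidity = Soil + 1  [with Soil=-4]  = -3
Harvest = min(Humidity, Wet) + 4  [with Humidity=-3, Wet=7]  = 1
Without intervention: Soil = Sprinkler·Rain  [with Sprinkler=2, Rain=3]  = 6; Wet = |Rain - Soil|  [with Rain=3, Soil=6]  = 3; Humidity = Soil + 1  [with Soil=6]  = 7; Harvest = min(Humidity, Wet) + 4  [with Humidity=7, Wet=3]  = 7.
Change = 1 − 7 = -6.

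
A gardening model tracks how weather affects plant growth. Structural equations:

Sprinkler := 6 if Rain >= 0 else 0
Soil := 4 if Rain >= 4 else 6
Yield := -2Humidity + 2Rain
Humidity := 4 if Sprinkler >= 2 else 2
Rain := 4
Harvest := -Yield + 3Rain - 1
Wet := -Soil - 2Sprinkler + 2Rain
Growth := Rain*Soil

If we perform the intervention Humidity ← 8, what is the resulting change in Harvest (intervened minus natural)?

8

Intervening sets Humidity = 8 and removes its equation (Humidity := 4 if Sprinkler >= 2 else 2).
Yield = -2Humidity + 2Rain  [with Humidity=8, Rain=4]  = -8
Harvest = -Yield + 3Rain - 1  [with Yield=-8, Rain=4]  = 19
Without intervention: Sprinkler = 6 if Rain >= 0 else 0  [with Rain=4]  = 6; Humidity = 4 if Sprinkler >= 2 else 2  [with Sprinkler=6]  = 4; Yield = -2Humidity + 2Rain  [with Humidity=4, Rain=4]  = 0; Harvest = -Yield + 3Rain - 1  [with Yield=0, Rain=4]  = 11.
Change = 19 − 11 = 8.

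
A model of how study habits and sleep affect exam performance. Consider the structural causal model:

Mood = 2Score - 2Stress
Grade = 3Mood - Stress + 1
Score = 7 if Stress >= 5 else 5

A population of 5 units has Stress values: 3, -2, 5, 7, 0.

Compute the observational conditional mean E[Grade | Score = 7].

E[Grade|Score=7] averages over only the 2 units with Score=7 (Stress = 5, 7): Grade = 8, -6, mean 1.

1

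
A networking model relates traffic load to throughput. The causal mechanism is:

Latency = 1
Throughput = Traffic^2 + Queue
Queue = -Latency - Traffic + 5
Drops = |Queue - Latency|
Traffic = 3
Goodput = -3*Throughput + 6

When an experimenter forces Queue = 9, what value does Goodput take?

The intervention breaks the incoming arrows to Queue: Queue = -Latency - Traffic + 5 no longer applies, and Queue = 9.
Throughput = Traffic^2 + Queue  [with Traffic=3, Queue=9]  = 18
Goodput = -3*Throughput + 6  [with Throughput=18]  = -48

-48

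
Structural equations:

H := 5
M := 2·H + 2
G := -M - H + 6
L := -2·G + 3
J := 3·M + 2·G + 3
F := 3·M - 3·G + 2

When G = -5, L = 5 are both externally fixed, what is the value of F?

53

Setting G = -5, L = 5 by intervention discards those variables' equations.
M = 2·H + 2  [with H=5]  = 12
F = 3·M - 3·G + 2  [with M=12, G=-5]  = 53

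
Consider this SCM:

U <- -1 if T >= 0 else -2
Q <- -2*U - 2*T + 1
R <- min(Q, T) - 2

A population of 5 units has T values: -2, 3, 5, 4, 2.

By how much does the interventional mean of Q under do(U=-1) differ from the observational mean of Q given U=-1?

Every unit gets U=-1 under the intervention. Q values become 7, -3, -7, -5, -1; E[Q|do(U=-1)] = -1.8.
Observing U=-1 restricts to units where U's equation naturally yields -1: T ∈ {3, 5, 4, 2}. In that subpopulation Q = -3, -7, -5, -1, mean -4.
Difference = -1.8 − (-4) = 2.2.

2.2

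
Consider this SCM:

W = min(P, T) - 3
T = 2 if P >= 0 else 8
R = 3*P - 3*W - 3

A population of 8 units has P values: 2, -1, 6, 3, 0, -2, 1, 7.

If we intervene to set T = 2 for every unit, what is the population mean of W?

-2.25

Every unit gets T=2 under the intervention. W values become -1, -4, -1, -1, -3, -5, -2, -1; E[W|do(T=2)] = -2.25.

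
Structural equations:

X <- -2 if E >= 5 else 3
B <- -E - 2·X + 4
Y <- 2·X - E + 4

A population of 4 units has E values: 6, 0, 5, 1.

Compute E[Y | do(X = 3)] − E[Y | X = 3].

Every unit gets X=3 under the intervention. Y values become 4, 10, 5, 9; E[Y|do(X=3)] = 7.
Observing X=3 restricts to units where X's equation naturally yields 3: E ∈ {0, 1}. In that subpopulation Y = 10, 9, mean 9.5.
Difference = 7 − 9.5 = -2.5.

-2.5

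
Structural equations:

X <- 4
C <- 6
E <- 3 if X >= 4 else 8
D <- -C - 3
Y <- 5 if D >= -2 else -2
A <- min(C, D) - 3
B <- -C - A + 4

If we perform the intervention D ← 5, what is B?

The intervention breaks the incoming arrows to D: D <- -C - 3 no longer applies, and D = 5.
A = min(C, D) - 3  [with C=6, D=5]  = 2
B = -C - A + 4  [with C=6, A=2]  = -4

-4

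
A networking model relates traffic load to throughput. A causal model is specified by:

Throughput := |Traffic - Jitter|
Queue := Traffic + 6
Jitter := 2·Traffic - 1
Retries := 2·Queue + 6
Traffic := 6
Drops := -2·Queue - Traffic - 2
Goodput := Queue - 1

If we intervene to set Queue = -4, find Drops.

0

The intervention breaks the incoming arrows to Queue: Queue := Traffic + 6 no longer applies, and Queue = -4.
Drops = -2·Queue - Traffic - 2  [with Queue=-4, Traffic=6]  = 0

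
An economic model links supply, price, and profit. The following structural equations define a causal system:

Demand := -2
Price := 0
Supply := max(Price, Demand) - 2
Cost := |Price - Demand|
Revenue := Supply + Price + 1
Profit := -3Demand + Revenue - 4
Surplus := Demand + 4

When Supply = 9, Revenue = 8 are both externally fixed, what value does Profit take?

10

Setting Supply = 9, Revenue = 8 by intervention discards those variables' equations.
Profit = -3Demand + Revenue - 4  [with Demand=-2, Revenue=8]  = 10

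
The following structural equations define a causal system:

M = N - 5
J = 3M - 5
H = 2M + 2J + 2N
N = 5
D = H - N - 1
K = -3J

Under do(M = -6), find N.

Under do(M=-6), the mechanism M = N - 5 is discarded; M is fixed at -6.
N is not downstream of the intervention, so its value is determined by the original equations.

5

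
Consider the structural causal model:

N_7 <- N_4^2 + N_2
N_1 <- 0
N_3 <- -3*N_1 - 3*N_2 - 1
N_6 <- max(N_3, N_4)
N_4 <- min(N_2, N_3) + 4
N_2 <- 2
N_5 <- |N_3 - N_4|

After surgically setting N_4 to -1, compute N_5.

6

Intervening sets N_4 = -1 and removes its equation (N_4 <- min(N_2, N_3) + 4).
N_3 = -3*N_1 - 3*N_2 - 1  [with N_1=0, N_2=2]  = -7
N_5 = |N_3 - N_4|  [with N_3=-7, N_4=-1]  = 6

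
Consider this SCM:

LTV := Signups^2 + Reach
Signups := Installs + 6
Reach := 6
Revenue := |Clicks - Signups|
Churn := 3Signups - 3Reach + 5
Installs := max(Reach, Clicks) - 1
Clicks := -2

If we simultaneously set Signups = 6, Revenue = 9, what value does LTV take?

42

Setting Signups = 6, Revenue = 9 by intervention discards those variables' equations.
LTV = Signups^2 + Reach  [with Signups=6, Reach=6]  = 42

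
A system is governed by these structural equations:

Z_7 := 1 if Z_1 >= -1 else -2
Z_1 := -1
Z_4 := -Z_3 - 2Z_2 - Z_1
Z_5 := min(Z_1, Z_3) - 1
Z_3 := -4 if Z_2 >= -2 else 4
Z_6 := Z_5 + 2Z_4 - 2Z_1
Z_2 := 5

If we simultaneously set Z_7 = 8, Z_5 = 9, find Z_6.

Setting Z_7 = 8, Z_5 = 9 by intervention discards those variables' equations.
Z_3 = -4 if Z_2 >= -2 else 4  [with Z_2=5]  = -4
Z_4 = -Z_3 - 2Z_2 - Z_1  [with Z_3=-4, Z_2=5, Z_1=-1]  = -5
Z_6 = Z_5 + 2Z_4 - 2Z_1  [with Z_5=9, Z_4=-5, Z_1=-1]  = 1

1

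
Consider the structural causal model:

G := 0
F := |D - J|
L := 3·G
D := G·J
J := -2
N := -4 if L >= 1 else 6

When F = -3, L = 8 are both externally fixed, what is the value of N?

Setting F = -3, L = 8 by intervention discards those variables' equations.
N = -4 if L >= 1 else 6  [with L=8]  = -4

-4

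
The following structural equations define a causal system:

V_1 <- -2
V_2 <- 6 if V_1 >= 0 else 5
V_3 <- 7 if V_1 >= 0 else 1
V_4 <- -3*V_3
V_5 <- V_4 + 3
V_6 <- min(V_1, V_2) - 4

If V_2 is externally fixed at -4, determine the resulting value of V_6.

Under do(V_2=-4), the mechanism V_2 <- 6 if V_1 >= 0 else 5 is discarded; V_2 is fixed at -4.
V_6 = min(V_1, V_2) - 4  [with V_1=-2, V_2=-4]  = -8

-8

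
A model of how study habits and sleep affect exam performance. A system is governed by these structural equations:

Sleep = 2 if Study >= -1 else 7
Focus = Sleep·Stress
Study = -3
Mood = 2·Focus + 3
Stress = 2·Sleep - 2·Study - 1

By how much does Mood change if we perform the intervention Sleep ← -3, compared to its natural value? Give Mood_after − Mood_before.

-260

do(Sleep=-3) replaces the equation Sleep = 2 if Study >= -1 else 7 with the constant Sleep = -3.
Stress = 2·Sleep - 2·Study - 1  [with Sleep=-3, Study=-3]  = -1
Focus = Sleep·Stress  [with Sleep=-3, Stress=-1]  = 3
Mood = 2·Focus + 3  [with Focus=3]  = 9
Without intervention: Sleep = 2 if Study >= -1 else 7  [with Study=-3]  = 7; Stress = 2·Sleep - 2·Study - 1  [with Sleep=7, Study=-3]  = 19; Focus = Sleep·Stress  [with Sleep=7, Stress=19]  = 133; Mood = 2·Focus + 3  [with Focus=133]  = 269.
Change = 9 − 269 = -260.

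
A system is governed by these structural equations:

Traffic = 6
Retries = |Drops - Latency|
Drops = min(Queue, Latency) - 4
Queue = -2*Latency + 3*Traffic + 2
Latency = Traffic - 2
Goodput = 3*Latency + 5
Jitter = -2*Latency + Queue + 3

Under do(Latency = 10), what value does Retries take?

do(Latency=10) replaces the equation Latency = Traffic - 2 with the constant Latency = 10.
Queue = -2*Latency + 3*Traffic + 2  [with Latency=10, Traffic=6]  = 0
Drops = min(Queue, Latency) - 4  [with Queue=0, Latency=10]  = -4
Retries = |Drops - Latency|  [with Drops=-4, Latency=10]  = 14

14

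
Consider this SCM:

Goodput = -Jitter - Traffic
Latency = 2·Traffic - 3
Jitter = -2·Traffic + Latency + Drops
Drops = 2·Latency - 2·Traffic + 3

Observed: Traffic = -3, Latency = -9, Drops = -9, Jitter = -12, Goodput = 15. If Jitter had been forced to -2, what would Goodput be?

Intervening sets Jitter = -2 and removes its equation (Jitter = -2·Traffic + Latency + Drops).
Goodput = -Jitter - Traffic  [with Jitter=-2, Traffic=-3]  = 5

5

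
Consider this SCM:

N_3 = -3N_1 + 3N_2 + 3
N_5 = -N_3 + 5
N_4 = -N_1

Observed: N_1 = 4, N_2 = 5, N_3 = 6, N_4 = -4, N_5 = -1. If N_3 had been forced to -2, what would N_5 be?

7

do(N_3=-2) replaces the equation N_3 = -3N_1 + 3N_2 + 3 with the constant N_3 = -2.
N_5 = -N_3 + 5  [with N_3=-2]  = 7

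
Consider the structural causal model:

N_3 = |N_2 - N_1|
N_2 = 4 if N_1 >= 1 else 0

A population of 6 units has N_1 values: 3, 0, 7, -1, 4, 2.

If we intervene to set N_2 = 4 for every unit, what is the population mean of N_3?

Every unit gets N_2=4 under the intervention. N_3 values become 1, 4, 3, 5, 0, 2; E[N_3|do(N_2=4)] = 2.5.

2.5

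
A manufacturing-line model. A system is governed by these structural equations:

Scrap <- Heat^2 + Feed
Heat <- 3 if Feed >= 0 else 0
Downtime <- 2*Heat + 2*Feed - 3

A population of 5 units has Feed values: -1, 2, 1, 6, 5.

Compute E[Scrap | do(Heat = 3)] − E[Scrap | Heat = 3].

do(Heat=3) breaks Heat's dependence on Feed. With Heat=3 fixed, Scrap across the units is 8, 11, 10, 15, 14, mean 11.6.
Observing Heat=3 restricts to units where Heat's equation naturally yields 3: Feed ∈ {2, 1, 6, 5}. In that subpopulation Scrap = 11, 10, 15, 14, mean 12.5.
Difference = 11.6 − 12.5 = -0.9.

-0.9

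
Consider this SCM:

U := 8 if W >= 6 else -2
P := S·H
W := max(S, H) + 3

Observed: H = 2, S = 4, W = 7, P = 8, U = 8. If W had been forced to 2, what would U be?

-2

do(W=2) replaces the equation W := max(S, H) + 3 with the constant W = 2.
U = 8 if W >= 6 else -2  [with W=2]  = -2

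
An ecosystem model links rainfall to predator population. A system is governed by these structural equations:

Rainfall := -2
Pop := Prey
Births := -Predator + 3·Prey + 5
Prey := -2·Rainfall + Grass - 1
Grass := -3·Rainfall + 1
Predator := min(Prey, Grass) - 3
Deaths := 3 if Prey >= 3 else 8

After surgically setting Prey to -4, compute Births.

do(Prey=-4) replaces the equation Prey := -2·Rainfall + Grass - 1 with the constant Prey = -4.
Grass = -3·Rainfall + 1  [with Rainfall=-2]  = 7
Predator = min(Prey, Grass) - 3  [with Prey=-4, Grass=7]  = -7
Births = -Predator + 3·Prey + 5  [with Predator=-7, Prey=-4]  = 0

0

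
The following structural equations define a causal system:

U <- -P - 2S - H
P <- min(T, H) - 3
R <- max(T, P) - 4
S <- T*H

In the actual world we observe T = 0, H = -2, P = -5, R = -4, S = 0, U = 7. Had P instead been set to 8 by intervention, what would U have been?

-6

The intervention breaks the incoming arrows to P: P <- min(T, H) - 3 no longer applies, and P = 8.
S = T*H  [with T=0, H=-2]  = 0
U = -P - 2S - H  [with P=8, S=0, H=-2]  = -6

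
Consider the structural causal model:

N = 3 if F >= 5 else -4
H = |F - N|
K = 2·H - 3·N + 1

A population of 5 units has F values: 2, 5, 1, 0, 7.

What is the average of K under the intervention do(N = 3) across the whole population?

The intervention sets N=3 in all 5 units regardless of F. Recomputing K per unit gives -6, -4, -4, -2, 0; average -3.2.

-3.2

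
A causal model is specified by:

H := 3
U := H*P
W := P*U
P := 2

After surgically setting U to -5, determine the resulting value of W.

-10

The intervention breaks the incoming arrows to U: U := H*P no longer applies, and U = -5.
W = P*U  [with P=2, U=-5]  = -10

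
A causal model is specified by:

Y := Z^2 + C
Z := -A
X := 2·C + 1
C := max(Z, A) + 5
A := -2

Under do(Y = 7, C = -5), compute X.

The joint intervention fixes Y = 7, C = -5, removing each variable's own equation.
X = 2·C + 1  [with C=-5]  = -9

-9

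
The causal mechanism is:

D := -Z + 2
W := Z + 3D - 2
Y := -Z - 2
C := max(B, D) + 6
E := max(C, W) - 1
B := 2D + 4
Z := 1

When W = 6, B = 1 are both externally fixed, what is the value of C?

7

The joint intervention fixes W = 6, B = 1, removing each variable's own equation.
D = -Z + 2  [with Z=1]  = 1
C = max(B, D) + 6  [with B=1, D=1]  = 7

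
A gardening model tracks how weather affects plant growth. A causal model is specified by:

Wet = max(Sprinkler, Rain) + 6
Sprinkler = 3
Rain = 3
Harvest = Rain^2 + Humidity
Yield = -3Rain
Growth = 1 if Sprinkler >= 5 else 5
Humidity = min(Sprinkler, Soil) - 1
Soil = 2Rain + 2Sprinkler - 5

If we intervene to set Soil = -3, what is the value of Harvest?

5

The intervention breaks the incoming arrows to Soil: Soil = 2Rain + 2Sprinkler - 5 no longer applies, and Soil = -3.
Humidity = min(Sprinkler, Soil) - 1  [with Sprinkler=3, Soil=-3]  = -4
Harvest = Rain^2 + Humidity  [with Rain=3, Humidity=-4]  = 5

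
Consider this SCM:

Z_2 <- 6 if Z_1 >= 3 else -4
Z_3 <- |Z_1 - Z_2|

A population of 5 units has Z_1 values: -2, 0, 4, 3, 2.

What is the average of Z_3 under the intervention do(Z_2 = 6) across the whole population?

Under do(Z_2=6), Z_2's equation is replaced by Z_2=6 for every unit. Per-unit Z_3: 8, 6, 2, 3, 4. Mean = 4.6.

4.6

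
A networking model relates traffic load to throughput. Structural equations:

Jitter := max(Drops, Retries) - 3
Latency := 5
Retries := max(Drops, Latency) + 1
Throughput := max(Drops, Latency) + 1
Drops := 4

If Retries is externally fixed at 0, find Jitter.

1

The intervention breaks the incoming arrows to Retries: Retries := max(Drops, Latency) + 1 no longer applies, and Retries = 0.
Jitter = max(Drops, Retries) - 3  [with Drops=4, Retries=0]  = 1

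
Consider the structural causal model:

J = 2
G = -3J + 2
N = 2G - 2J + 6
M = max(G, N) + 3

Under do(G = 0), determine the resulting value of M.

Under do(G=0), the mechanism G = -3J + 2 is discarded; G is fixed at 0.
N = 2G - 2J + 6  [with G=0, J=2]  = 2
M = max(G, N) + 3  [with G=0, N=2]  = 5

5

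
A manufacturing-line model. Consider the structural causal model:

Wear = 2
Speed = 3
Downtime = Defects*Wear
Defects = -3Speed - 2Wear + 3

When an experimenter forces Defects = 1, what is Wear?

Under do(Defects=1), the mechanism Defects = -3Speed - 2Wear + 3 is discarded; Defects is fixed at 1.
Since Wear is not a descendant of the intervened variable, it is unaffected.

2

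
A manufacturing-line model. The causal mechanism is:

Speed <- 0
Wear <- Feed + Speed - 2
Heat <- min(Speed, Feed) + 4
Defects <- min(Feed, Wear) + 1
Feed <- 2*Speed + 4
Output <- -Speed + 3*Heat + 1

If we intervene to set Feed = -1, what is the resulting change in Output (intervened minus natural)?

-3

Under do(Feed=-1), the mechanism Feed <- 2*Speed + 4 is discarded; Feed is fixed at -1.
Heat = min(Speed, Feed) + 4  [with Speed=0, Feed=-1]  = 3
Output = -Speed + 3*Heat + 1  [with Speed=0, Heat=3]  = 10
Without intervention: Feed = 2*Speed + 4  [with Speed=0]  = 4; Heat = min(Speed, Feed) + 4  [with Speed=0, Feed=4]  = 4; Output = -Speed + 3*Heat + 1  [with Speed=0, Heat=4]  = 13.
Change = 10 − 13 = -3.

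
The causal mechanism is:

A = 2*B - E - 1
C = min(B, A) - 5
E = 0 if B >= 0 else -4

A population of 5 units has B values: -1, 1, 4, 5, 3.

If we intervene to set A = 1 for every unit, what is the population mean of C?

-4.4

Every unit gets A=1 under the intervention. C values become -6, -4, -4, -4, -4; E[C|do(A=1)] = -4.4.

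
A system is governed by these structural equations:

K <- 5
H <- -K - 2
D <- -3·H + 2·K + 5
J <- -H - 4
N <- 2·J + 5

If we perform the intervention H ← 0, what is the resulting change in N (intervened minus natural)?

do(H=0) replaces the equation H <- -K - 2 with the constant H = 0.
J = -H - 4  [with H=0]  = -4
N = 2·J + 5  [with J=-4]  = -3
Without intervention: H = -K - 2  [with K=5]  = -7; J = -H - 4  [with H=-7]  = 3; N = 2·J + 5  [with J=3]  = 11.
Change = -3 − 11 = -14.

-14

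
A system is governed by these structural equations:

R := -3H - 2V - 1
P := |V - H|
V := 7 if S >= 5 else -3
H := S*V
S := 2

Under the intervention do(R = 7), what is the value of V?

-3

The intervention breaks the incoming arrows to R: R := -3H - 2V - 1 no longer applies, and R = 7.
Since V is not a descendant of the intervened variable, it is unaffected.
V = 7 if S >= 5 else -3  [with S=2]  = -3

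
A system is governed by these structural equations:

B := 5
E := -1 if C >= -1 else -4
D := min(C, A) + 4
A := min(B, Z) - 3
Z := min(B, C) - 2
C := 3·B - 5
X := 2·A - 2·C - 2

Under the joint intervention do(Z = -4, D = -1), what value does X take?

-36

Setting Z = -4, D = -1 by intervention discards those variables' equations.
C = 3·B - 5  [with B=5]  = 10
A = min(B, Z) - 3  [with B=5, Z=-4]  = -7
X = 2·A - 2·C - 2  [with A=-7, C=10]  = -36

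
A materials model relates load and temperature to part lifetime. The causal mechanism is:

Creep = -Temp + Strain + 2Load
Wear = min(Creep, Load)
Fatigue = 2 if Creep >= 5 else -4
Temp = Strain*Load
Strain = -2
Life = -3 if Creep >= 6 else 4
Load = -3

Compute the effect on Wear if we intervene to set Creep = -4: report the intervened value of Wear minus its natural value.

10

Intervening sets Creep = -4 and removes its equation (Creep = -Temp + Strain + 2Load).
Wear = min(Creep, Load)  [with Creep=-4, Load=-3]  = -4
Without intervention: Temp = Strain*Load  [with Strain=-2, Load=-3]  = 6; Creep = -Temp + Strain + 2Load  [with Temp=6, Strain=-2, Load=-3]  = -14; Wear = min(Creep, Load)  [with Creep=-14, Load=-3]  = -14.
Change = -4 − (-14) = 10.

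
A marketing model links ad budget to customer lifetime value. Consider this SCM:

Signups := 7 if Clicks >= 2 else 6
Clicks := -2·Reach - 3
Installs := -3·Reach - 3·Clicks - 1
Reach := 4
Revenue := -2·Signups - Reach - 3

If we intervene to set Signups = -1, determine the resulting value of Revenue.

-5

Intervening sets Signups = -1 and removes its equation (Signups := 7 if Clicks >= 2 else 6).
Revenue = -2·Signups - Reach - 3  [with Signups=-1, Reach=4]  = -5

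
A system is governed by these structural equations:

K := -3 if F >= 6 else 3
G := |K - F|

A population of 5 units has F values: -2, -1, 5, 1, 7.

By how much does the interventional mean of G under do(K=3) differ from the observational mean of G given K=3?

0.15

Under do(K=3), K's equation is replaced by K=3 for every unit. Per-unit G: 5, 4, 2, 2, 4. Mean = 3.4.
E[G|K=3] averages over only the 4 units with K=3 (F = -2, -1, 5, 1): G = 5, 4, 2, 2, mean 3.25.
Difference = 3.4 − 3.25 = 0.15.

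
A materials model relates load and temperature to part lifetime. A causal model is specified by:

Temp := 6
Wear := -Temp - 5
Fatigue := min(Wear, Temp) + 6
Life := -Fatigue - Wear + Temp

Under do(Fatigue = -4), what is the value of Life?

The intervention breaks the incoming arrows to Fatigue: Fatigue := min(Wear, Temp) + 6 no longer applies, and Fatigue = -4.
Wear = -Temp - 5  [with Temp=6]  = -11
Life = -Fatigue - Wear + Temp  [with Fatigue=-4, Wear=-11, Temp=6]  = 21

21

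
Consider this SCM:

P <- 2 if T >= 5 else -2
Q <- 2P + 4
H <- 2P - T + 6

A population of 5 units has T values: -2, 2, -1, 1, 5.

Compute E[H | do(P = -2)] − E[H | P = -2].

-1

Every unit gets P=-2 under the intervention. H values become 4, 0, 3, 1, -3; E[H|do(P=-2)] = 1.
Observing P=-2 restricts to units where P's equation naturally yields -2: T ∈ {-2, 2, -1, 1}. In that subpopulation H = 4, 0, 3, 1, mean 2.
Difference = 1 − 2 = -1.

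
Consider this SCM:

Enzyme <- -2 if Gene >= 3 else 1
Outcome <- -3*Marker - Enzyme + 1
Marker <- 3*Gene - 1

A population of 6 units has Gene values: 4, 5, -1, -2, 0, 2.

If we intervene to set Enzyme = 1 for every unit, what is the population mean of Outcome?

Every unit gets Enzyme=1 under the intervention. Outcome values become -33, -42, 12, 21, 3, -15; E[Outcome|do(Enzyme=1)] = -9.

-9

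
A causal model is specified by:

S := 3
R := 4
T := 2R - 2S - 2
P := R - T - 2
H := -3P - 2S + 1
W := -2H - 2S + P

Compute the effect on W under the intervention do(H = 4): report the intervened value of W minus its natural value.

The intervention breaks the incoming arrows to H: H := -3P - 2S + 1 no longer applies, and H = 4.
T = 2R - 2S - 2  [with R=4, S=3]  = 0
P = R - T - 2  [with R=4, T=0]  = 2
W = -2H - 2S + P  [with H=4, S=3, P=2]  = -12
Without intervention: T = 2R - 2S - 2  [with R=4, S=3]  = 0; P = R - T - 2  [with R=4, T=0]  = 2; H = -3P - 2S + 1  [with P=2, S=3]  = -11; W = -2H - 2S + P  [with H=-11, S=3, P=2]  = 18.
Change = -12 − 18 = -30.

-30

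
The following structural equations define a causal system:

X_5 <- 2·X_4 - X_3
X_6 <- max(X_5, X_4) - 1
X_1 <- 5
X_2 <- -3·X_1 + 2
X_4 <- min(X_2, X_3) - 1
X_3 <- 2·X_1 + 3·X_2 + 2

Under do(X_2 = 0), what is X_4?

-1

Under do(X_2=0), the mechanism X_2 <- -3·X_1 + 2 is discarded; X_2 is fixed at 0.
X_3 = 2·X_1 + 3·X_2 + 2  [with X_1=5, X_2=0]  = 12
X_4 = min(X_2, X_3) - 1  [with X_2=0, X_3=12]  = -1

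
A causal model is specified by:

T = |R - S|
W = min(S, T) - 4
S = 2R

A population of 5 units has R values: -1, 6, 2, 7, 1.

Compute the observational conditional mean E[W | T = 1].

E[W|T=1] averages over only the 2 units with T=1 (R = -1, 1): W = -6, -3, mean -4.5.

-4.5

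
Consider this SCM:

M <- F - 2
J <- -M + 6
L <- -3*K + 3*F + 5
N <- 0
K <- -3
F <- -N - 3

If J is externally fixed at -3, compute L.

do(J=-3) replaces the equation J <- -M + 6 with the constant J = -3.
No directed path runs from J to L, so L keeps its natural value.
F = -N - 3  [with N=0]  = -3
L = -3*K + 3*F + 5  [with K=-3, F=-3]  = 5

5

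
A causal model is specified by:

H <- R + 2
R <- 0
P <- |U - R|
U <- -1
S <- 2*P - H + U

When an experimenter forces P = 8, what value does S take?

Intervening sets P = 8 and removes its equation (P <- |U - R|).
H = R + 2  [with R=0]  = 2
S = 2*P - H + U  [with P=8, H=2, U=-1]  = 13

13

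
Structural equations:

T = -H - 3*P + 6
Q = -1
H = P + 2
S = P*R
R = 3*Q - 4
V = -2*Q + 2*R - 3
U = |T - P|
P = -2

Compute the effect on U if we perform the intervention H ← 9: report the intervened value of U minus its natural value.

The intervention breaks the incoming arrows to H: H = P + 2 no longer applies, and H = 9.
T = -H - 3*P + 6  [with H=9, P=-2]  = 3
U = |T - P|  [with T=3, P=-2]  = 5
Without intervention: H = P + 2  [with P=-2]  = 0; T = -H - 3*P + 6  [with H=0, P=-2]  = 12; U = |T - P|  [with T=12, P=-2]  = 14.
Change = 5 − 14 = -9.

-9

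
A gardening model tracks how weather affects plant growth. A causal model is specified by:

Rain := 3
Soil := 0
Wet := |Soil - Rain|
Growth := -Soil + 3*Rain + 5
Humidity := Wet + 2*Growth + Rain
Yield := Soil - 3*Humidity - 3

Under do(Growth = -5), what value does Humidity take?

-4

Intervening sets Growth = -5 and removes its equation (Growth := -Soil + 3*Rain + 5).
Wet = |Soil - Rain|  [with Soil=0, Rain=3]  = 3
Humidity = Wet + 2*Growth + Rain  [with Wet=3, Growth=-5, Rain=3]  = -4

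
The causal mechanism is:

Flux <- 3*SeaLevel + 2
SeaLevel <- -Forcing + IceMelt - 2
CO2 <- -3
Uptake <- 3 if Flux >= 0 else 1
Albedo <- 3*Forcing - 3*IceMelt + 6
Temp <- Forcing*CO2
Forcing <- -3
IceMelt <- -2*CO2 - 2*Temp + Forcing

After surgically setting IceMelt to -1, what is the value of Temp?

Under do(IceMelt=-1), the mechanism IceMelt <- -2*CO2 - 2*Temp + Forcing is discarded; IceMelt is fixed at -1.
Since Temp is not a descendant of the intervened variable, it is unaffected.
Temp = Forcing*CO2  [with Forcing=-3, CO2=-3]  = 9

9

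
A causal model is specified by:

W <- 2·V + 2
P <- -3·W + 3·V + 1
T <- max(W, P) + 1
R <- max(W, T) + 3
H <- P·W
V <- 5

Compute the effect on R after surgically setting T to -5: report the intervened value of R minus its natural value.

Under do(T=-5), the mechanism T <- max(W, P) + 1 is discarded; T is fixed at -5.
W = 2·V + 2  [with V=5]  = 12
R = max(W, T) + 3  [with W=12, T=-5]  = 15
Without intervention: W = 2·V + 2  [with V=5]  = 12; P = -3·W + 3·V + 1  [with W=12, V=5]  = -20; T = max(W, P) + 1  [with W=12, P=-20]  = 13; R = max(W, T) + 3  [with W=12, T=13]  = 16.
Change = 15 − 16 = -1.

-1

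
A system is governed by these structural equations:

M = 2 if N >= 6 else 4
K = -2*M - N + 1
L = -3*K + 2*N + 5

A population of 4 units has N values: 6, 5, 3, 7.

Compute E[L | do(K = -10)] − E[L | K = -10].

The intervention sets K=-10 in all 4 units regardless of N. Recomputing L per unit gives 47, 45, 41, 49; average 45.5.
E[L|K=-10] averages over only the 2 units with K=-10 (N = 3, 7): L = 41, 49, mean 45.
Difference = 45.5 − 45 = 0.5.

0.5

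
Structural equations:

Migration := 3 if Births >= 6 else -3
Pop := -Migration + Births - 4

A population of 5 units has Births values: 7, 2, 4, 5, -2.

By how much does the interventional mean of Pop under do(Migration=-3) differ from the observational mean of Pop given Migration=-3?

0.95

Every unit gets Migration=-3 under the intervention. Pop values become 6, 1, 3, 4, -3; E[Pop|do(Migration=-3)] = 2.2.
E[Pop|Migration=-3] averages over only the 4 units with Migration=-3 (Births = 2, 4, 5, -2): Pop = 1, 3, 4, -3, mean 1.25.
Difference = 2.2 − 1.25 = 0.95.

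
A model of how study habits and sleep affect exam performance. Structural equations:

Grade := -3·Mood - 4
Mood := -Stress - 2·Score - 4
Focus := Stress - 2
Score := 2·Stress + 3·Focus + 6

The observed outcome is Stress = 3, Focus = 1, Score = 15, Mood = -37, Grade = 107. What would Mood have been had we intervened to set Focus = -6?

5

Under do(Focus=-6), the mechanism Focus := Stress - 2 is discarded; Focus is fixed at -6.
Score = 2·Stress + 3·Focus + 6  [with Stress=3, Focus=-6]  = -6
Mood = -Stress - 2·Score - 4  [with Stress=3, Score=-6]  = 5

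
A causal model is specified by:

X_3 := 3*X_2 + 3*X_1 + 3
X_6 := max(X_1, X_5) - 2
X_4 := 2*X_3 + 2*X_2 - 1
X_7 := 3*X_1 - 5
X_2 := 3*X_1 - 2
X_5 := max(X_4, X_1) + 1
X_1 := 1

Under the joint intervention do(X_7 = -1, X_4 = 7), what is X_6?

6

Setting X_7 = -1, X_4 = 7 by intervention discards those variables' equations.
X_5 = max(X_4, X_1) + 1  [with X_4=7, X_1=1]  = 8
X_6 = max(X_1, X_5) - 2  [with X_1=1, X_5=8]  = 6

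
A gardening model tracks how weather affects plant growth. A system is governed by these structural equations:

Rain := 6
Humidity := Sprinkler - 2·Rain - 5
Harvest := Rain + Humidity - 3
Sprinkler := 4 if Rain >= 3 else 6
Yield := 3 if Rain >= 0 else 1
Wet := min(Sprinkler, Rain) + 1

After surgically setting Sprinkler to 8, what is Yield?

3

do(Sprinkler=8) replaces the equation Sprinkler := 4 if Rain >= 3 else 6 with the constant Sprinkler = 8.
Since Yield is not a descendant of the intervened variable, it is unaffected.
Yield = 3 if Rain >= 0 else 1  [with Rain=6]  = 3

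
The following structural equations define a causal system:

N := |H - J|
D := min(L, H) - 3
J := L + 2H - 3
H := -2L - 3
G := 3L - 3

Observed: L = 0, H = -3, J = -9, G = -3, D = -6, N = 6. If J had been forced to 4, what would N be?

7

The intervention breaks the incoming arrows to J: J := L + 2H - 3 no longer applies, and J = 4.
H = -2L - 3  [with L=0]  = -3
N = |H - J|  [with H=-3, J=4]  = 7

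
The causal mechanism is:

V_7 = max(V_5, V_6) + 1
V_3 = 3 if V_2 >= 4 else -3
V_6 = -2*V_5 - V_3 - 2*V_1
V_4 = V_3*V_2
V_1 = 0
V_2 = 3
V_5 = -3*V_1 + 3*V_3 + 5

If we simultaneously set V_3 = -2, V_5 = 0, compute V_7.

Under do(V_3 = -2, V_5 = 0), each intervened variable's structural equation is replaced by its fixed value.
V_6 = -2*V_5 - V_3 - 2*V_1  [with V_5=0, V_3=-2, V_1=0]  = 2
V_7 = max(V_5, V_6) + 1  [with V_5=0, V_6=2]  = 3

3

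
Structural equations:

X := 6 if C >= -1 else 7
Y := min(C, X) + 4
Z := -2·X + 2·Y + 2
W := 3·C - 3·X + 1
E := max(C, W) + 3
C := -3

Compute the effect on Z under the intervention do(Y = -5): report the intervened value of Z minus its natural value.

The intervention breaks the incoming arrows to Y: Y := min(C, X) + 4 no longer applies, and Y = -5.
X = 6 if C >= -1 else 7  [with C=-3]  = 7
Z = -2·X + 2·Y + 2  [with X=7, Y=-5]  = -22
Without intervention: X = 6 if C >= -1 else 7  [with C=-3]  = 7; Y = min(C, X) + 4  [with C=-3, X=7]  = 1; Z = -2·X + 2·Y + 2  [with X=7, Y=1]  = -10.
Change = -22 − (-10) = -12.

-12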